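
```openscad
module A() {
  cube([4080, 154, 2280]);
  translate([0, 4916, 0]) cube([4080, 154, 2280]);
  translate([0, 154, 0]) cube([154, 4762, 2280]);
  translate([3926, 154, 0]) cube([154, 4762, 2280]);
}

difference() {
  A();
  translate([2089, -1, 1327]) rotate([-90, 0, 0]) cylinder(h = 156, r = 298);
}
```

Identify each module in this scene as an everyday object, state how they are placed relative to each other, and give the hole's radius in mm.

A is a house frame. The house frame has a circular hole through its front wall. The hole's radius is 298 mm.

The subtracted cylinder has r = 298 mm.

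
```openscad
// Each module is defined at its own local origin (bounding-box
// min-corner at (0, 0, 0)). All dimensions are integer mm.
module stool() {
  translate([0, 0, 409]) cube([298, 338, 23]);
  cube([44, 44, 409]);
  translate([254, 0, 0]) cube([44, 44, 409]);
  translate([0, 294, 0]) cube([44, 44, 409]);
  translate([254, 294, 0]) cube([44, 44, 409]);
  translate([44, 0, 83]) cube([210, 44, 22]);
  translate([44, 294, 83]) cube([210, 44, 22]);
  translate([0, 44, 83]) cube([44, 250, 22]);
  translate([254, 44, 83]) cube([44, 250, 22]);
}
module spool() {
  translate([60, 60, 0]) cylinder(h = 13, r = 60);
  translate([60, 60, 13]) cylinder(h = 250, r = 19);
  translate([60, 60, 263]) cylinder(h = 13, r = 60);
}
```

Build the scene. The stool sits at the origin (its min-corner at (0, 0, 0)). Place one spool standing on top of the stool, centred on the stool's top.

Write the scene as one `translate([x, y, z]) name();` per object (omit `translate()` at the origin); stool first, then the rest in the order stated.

stool();
translate([89, 109, 432]) spool();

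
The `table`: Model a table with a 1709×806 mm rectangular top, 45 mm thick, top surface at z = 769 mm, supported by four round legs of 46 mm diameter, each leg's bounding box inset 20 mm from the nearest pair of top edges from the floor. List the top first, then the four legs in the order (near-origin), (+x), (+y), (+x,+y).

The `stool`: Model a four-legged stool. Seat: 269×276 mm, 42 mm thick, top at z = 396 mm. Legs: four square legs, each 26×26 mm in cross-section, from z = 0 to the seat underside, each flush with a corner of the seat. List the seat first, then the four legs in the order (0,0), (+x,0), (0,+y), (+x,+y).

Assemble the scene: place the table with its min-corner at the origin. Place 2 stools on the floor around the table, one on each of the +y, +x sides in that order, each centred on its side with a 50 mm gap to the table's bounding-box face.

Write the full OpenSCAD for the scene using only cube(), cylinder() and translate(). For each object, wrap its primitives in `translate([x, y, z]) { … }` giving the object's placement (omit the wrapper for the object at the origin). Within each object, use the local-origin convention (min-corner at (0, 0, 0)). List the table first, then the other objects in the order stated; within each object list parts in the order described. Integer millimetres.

translate([0, 0, 724]) cube([1709, 806, 45]);
translate([43, 43, 0]) cylinder(h = 724, r = 23);
translate([1666, 43, 0]) cylinder(h = 724, r = 23);
translate([43, 763, 0]) cylinder(h = 724, r = 23);
translate([1666, 763, 0]) cylinder(h = 724, r = 23);
translate([720, 856, 0]) {
  translate([0, 0, 354]) cube([269, 276, 42]);
  cube([26, 26, 354]);
  translate([243, 0, 0]) cube([26, 26, 354]);
  translate([0, 250, 0]) cube([26, 26, 354]);
  translate([243, 250, 0]) cube([26, 26, 354]);
}
translate([1759, 265, 0]) {
  translate([0, 0, 354]) cube([269, 276, 42]);
  cube([26, 26, 354]);
  translate([243, 0, 0]) cube([26, 26, 354]);
  translate([0, 250, 0]) cube([26, 26, 354]);
  translate([243, 250, 0]) cube([26, 26, 354]);
}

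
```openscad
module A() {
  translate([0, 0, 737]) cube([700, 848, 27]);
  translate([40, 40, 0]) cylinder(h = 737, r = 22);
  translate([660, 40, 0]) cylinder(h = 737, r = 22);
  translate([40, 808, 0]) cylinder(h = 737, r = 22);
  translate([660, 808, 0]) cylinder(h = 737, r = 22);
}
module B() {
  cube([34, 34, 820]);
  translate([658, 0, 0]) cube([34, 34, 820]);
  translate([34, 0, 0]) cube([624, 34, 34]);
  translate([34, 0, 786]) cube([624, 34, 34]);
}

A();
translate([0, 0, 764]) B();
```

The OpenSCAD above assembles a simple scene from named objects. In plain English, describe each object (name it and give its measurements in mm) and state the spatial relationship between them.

A is a rectangular dining table. The top is 700×848×27 mm with its upper surface at z = 764 mm. It stands on four round legs of 44 mm diameter, each leg's bounding box inset 18 mm from the nearest pair of top edges, running from the floor to the underside of the top.

B is a picture frame with a 624×752 mm rectangular opening (x by z) and a uniform 34 mm border on every side. Frame depth is 34 mm along y. It is built from two vertical stiles running the full outside height and two horizontal rails spanning the gap between the stiles.

The picture frame is on top of the table.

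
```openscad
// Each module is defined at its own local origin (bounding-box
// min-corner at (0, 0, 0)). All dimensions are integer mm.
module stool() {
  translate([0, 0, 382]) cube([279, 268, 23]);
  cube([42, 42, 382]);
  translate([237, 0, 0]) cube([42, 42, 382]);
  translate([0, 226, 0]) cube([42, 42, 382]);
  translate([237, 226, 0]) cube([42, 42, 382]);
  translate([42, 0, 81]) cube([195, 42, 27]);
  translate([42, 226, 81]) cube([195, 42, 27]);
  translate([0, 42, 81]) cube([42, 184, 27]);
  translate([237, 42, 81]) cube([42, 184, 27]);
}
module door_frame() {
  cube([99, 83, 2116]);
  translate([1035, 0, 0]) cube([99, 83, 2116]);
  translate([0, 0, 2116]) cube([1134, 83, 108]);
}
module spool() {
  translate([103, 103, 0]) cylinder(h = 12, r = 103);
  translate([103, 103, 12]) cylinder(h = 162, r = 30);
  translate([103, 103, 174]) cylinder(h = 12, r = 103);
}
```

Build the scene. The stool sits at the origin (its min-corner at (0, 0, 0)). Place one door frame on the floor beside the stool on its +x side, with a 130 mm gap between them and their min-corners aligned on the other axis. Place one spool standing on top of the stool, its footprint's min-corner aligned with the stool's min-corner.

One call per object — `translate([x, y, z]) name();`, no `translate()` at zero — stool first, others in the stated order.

stool();
translate([409, 0, 0]) door_frame();
translate([0, 0, 405]) spool();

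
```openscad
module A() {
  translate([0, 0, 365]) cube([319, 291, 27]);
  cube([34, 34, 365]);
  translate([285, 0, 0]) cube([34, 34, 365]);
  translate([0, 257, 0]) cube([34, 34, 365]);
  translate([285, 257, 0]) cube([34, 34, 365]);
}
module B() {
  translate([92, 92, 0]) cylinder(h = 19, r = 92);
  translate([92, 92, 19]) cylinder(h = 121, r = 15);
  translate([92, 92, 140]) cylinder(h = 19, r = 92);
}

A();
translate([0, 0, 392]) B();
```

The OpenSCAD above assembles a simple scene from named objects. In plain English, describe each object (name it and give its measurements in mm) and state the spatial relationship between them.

A is a four-legged stool. The seat is 319×291 mm, 27 mm thick, top at z = 392 mm. It stands on four square legs, each 34×34 mm in cross-section, from z = 0 to the seat underside, each flush with a corner of the seat.

B is a spool: two coaxial disc flanges of radius 92 mm and thickness 19 mm, joined by a core cylinder of radius 15 mm and height 121 mm. The lower flange rests on z = 0 and the three cylinders share a vertical axis.

The spool is on top of the stool.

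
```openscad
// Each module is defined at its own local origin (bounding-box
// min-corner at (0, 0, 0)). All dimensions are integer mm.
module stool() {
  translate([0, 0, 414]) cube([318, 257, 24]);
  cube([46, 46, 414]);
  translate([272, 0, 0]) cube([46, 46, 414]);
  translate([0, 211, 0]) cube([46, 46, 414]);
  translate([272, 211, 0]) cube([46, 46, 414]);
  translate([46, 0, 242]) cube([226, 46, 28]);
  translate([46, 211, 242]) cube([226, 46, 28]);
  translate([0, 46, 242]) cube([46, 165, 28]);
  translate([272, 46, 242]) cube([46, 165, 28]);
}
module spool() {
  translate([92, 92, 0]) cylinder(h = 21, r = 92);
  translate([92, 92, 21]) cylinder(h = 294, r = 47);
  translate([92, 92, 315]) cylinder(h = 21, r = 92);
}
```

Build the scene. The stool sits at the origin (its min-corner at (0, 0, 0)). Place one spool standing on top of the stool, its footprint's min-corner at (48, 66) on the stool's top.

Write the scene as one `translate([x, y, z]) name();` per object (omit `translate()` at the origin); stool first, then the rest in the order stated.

stool();
translate([48, 66, 438]) spool();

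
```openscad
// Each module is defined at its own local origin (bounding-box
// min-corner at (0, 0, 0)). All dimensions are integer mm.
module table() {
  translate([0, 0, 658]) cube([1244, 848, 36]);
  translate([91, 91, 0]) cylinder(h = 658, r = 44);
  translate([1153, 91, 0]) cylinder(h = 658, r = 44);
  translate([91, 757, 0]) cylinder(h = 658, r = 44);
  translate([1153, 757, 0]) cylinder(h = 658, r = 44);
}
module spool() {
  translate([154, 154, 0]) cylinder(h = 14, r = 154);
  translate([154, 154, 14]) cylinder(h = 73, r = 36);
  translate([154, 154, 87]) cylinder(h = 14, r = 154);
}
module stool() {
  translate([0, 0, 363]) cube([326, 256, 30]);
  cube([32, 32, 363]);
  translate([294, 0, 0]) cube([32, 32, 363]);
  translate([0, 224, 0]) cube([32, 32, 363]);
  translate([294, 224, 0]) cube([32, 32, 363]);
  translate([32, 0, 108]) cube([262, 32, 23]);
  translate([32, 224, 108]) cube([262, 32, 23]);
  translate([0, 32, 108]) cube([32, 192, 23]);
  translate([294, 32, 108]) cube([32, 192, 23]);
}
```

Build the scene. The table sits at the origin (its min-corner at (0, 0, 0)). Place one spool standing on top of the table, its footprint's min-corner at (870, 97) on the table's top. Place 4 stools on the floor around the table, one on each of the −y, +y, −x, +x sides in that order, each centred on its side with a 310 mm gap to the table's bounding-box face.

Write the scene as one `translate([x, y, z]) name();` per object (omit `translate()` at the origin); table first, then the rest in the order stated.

table();
translate([870, 97, 694]) spool();
translate([459, -566, 0]) stool();
translate([459, 1158, 0]) stool();
translate([-636, 296, 0]) stool();
translate([1554, 296, 0]) stool();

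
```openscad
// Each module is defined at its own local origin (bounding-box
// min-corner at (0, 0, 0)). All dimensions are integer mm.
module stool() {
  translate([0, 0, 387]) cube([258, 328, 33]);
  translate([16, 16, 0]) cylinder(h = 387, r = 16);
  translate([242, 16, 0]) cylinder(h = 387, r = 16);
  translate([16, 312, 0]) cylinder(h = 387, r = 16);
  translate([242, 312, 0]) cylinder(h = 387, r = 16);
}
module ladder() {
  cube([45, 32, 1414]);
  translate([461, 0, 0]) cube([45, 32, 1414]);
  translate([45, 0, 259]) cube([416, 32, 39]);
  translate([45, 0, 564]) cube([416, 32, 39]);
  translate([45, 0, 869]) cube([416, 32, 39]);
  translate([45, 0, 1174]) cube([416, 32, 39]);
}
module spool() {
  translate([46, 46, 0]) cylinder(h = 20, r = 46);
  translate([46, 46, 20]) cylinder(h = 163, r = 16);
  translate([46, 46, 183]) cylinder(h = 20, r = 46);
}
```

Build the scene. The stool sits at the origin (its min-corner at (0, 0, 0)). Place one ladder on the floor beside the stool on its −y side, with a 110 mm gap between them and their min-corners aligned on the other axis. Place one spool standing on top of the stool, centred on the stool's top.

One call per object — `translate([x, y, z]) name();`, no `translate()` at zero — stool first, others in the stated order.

stool();
translate([0, -142, 0]) ladder();
translate([83, 118, 420]) spool();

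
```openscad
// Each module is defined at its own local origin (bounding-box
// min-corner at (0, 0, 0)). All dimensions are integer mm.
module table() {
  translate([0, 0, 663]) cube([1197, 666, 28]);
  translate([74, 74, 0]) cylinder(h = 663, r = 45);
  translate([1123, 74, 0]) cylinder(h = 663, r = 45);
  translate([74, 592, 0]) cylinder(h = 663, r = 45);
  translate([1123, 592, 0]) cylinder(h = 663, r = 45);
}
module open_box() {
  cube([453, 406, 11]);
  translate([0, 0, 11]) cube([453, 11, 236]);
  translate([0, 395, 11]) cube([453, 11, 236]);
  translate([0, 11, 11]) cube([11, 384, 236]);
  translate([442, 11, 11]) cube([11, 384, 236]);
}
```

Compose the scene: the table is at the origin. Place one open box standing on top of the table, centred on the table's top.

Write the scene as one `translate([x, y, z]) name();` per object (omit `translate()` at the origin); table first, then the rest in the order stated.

table();
translate([372, 130, 691]) open_box();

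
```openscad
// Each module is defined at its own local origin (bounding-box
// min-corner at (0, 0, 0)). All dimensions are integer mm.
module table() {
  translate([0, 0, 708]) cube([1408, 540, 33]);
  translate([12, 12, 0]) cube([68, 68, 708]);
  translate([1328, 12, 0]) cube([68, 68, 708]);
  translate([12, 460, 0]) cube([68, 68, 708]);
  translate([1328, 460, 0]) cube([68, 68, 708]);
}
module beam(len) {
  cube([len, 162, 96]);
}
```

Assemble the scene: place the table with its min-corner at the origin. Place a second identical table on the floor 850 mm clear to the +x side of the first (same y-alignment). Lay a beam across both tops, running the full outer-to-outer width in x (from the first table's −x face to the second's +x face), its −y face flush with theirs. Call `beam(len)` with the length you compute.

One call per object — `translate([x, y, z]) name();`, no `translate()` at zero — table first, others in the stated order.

table();
translate([2258, 0, 0]) table();
translate([0, 0, 741]) beam(3666);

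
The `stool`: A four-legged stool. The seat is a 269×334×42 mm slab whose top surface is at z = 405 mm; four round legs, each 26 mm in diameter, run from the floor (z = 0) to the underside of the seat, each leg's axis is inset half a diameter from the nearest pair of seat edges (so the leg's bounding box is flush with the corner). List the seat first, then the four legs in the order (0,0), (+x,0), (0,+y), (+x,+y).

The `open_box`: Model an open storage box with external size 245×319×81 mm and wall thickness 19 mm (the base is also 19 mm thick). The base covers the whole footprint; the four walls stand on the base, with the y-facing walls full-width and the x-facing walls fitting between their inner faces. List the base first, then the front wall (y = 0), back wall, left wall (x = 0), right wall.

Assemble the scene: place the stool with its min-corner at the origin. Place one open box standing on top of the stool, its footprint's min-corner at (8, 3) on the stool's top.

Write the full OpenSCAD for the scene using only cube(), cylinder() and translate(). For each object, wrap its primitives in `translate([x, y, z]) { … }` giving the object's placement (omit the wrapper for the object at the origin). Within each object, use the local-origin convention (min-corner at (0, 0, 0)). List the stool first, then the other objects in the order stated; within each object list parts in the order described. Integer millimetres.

translate([0, 0, 363]) cube([269, 334, 42]);
translate([13, 13, 0]) cylinder(h = 363, r = 13);
translate([256, 13, 0]) cylinder(h = 363, r = 13);
translate([13, 321, 0]) cylinder(h = 363, r = 13);
translate([256, 321, 0]) cylinder(h = 363, r = 13);
translate([8, 3, 405]) {
  cube([245, 319, 19]);
  translate([0, 0, 19]) cube([245, 19, 62]);
  translate([0, 300, 19]) cube([245, 19, 62]);
  translate([0, 19, 19]) cube([19, 281, 62]);
  translate([226, 19, 19]) cube([19, 281, 62]);
}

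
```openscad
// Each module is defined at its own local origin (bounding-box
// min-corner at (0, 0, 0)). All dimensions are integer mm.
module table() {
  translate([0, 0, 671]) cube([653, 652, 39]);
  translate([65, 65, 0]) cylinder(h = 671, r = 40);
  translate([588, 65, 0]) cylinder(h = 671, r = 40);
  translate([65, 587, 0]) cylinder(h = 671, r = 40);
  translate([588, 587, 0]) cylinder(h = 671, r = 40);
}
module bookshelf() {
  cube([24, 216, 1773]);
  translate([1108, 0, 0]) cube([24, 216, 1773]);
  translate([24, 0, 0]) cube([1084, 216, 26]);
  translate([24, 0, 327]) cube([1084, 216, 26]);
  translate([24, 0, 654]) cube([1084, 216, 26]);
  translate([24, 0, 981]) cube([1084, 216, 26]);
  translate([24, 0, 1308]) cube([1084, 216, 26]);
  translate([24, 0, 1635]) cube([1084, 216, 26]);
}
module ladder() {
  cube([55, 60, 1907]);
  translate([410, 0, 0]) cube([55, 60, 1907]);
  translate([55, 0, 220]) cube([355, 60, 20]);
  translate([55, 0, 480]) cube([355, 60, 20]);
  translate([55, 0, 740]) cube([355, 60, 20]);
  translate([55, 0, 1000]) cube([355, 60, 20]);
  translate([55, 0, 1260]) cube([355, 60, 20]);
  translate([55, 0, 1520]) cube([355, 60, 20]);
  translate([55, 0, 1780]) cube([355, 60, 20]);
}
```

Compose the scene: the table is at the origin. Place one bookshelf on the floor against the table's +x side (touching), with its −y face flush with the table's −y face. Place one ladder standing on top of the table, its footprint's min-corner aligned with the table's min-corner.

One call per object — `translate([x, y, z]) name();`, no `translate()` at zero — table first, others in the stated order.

table();
translate([653, 0, 0]) bookshelf();
translate([0, 0, 710]) ladder();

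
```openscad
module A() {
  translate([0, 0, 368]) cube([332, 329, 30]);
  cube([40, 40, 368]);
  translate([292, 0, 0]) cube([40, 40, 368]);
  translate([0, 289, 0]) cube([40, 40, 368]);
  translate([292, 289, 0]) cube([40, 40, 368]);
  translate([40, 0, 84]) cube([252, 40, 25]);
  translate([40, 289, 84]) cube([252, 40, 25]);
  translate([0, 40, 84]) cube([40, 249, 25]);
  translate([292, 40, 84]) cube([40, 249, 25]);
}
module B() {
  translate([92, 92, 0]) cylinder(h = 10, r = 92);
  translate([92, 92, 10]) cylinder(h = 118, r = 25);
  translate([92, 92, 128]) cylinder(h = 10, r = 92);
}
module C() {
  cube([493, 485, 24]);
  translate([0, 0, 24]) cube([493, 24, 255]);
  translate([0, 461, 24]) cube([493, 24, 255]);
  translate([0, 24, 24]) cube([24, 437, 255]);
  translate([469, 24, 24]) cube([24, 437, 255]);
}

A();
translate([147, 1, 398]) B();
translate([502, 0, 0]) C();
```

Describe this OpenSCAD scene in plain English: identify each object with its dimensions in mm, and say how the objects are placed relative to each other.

A is a simple wooden stool: a rectangular seat 332 mm (x) by 329 mm (y), 30 mm thick, top face at z = 398 mm, on four square legs, each 40×40 mm in cross-section. The legs rest on z = 0, each flush with a corner of the seat. Four stretchers, 40 mm wide and 25 mm tall, connect adjacent legs with their undersides at z = 84 mm, each running between the inner faces of the legs it joins and aligned with the legs' outer faces on the other axis.

B is a spool: two coaxial disc flanges of radius 92 mm and thickness 10 mm, joined by a core cylinder of radius 25 mm and height 118 mm. The lower flange rests on z = 0 and the three cylinders share a vertical axis.

C is an open storage box with external size 493×485×279 mm and wall thickness 24 mm (the base is also 24 mm thick). The base covers the whole footprint; the four walls stand on the base, with the y-facing walls full-width and the x-facing walls fitting between their inner faces.

The spool is on top of the stool. The open box is on the floor beside the stool on its +x side.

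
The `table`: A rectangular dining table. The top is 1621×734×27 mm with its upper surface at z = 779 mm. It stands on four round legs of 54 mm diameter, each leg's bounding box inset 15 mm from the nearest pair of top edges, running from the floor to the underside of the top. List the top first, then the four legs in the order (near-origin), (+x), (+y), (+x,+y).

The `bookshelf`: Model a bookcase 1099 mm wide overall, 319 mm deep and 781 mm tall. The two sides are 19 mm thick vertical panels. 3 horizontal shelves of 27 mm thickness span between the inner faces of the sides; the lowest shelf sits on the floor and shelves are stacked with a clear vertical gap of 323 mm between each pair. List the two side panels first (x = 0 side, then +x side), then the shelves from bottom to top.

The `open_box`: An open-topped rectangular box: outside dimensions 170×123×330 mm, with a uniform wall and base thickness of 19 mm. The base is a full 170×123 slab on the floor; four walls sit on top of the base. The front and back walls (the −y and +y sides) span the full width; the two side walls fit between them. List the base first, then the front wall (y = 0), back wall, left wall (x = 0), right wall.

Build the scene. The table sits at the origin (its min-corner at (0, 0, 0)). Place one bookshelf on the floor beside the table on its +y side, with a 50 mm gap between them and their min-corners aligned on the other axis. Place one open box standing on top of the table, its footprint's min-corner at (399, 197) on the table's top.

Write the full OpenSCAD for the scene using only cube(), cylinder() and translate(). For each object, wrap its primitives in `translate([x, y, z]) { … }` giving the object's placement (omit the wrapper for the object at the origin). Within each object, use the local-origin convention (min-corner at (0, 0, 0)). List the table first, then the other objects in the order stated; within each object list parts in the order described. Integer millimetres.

translate([0, 0, 752]) cube([1621, 734, 27]);
translate([42, 42, 0]) cylinder(h = 752, r = 27);
translate([1579, 42, 0]) cylinder(h = 752, r = 27);
translate([42, 692, 0]) cylinder(h = 752, r = 27);
translate([1579, 692, 0]) cylinder(h = 752, r = 27);
translate([0, 784, 0]) {
  cube([19, 319, 781]);
  translate([1080, 0, 0]) cube([19, 319, 781]);
  translate([19, 0, 0]) cube([1061, 319, 27]);
  translate([19, 0, 350]) cube([1061, 319, 27]);
  translate([19, 0, 700]) cube([1061, 319, 27]);
}
translate([399, 197, 779]) {
  cube([170, 123, 19]);
  translate([0, 0, 19]) cube([170, 19, 311]);
  translate([0, 104, 19]) cube([170, 19, 311]);
  translate([0, 19, 19]) cube([19, 85, 311]);
  translate([151, 19, 19]) cube([19, 85, 311]);
}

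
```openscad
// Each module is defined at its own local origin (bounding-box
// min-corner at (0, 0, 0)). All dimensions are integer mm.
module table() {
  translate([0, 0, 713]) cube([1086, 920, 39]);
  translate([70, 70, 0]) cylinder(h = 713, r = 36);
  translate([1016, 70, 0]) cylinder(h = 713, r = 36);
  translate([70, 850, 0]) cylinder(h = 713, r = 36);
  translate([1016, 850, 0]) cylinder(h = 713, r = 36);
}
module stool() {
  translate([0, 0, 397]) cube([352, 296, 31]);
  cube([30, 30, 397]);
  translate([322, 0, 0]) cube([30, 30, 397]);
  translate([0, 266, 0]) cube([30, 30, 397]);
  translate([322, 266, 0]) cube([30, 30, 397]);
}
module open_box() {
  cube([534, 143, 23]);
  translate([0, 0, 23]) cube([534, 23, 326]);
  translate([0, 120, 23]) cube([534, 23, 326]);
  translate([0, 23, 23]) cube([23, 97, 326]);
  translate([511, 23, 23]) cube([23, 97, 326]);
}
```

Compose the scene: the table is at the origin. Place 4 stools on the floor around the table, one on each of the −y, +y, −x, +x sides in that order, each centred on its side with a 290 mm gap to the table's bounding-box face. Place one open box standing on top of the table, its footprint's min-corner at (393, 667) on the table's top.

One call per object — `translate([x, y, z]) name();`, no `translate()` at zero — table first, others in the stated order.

table();
translate([367, -586, 0]) stool();
translate([367, 1210, 0]) stool();
translate([-642, 312, 0]) stool();
translate([1376, 312, 0]) stool();
translate([393, 667, 752]) open_box();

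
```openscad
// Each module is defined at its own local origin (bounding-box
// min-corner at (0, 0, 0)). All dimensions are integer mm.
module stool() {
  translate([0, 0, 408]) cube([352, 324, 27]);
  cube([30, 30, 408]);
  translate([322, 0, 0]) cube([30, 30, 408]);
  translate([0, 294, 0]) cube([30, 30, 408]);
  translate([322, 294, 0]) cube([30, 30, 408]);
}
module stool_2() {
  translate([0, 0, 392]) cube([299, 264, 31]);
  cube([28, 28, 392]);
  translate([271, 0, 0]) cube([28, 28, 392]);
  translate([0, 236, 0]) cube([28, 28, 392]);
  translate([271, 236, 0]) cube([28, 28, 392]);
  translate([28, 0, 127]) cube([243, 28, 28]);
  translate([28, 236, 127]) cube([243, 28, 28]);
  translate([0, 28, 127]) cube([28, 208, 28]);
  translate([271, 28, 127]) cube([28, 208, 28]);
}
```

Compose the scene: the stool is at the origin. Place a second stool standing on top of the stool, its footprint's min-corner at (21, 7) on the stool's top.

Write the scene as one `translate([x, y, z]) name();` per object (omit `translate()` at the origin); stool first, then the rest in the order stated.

stool();
translate([21, 7, 435]) stool_2();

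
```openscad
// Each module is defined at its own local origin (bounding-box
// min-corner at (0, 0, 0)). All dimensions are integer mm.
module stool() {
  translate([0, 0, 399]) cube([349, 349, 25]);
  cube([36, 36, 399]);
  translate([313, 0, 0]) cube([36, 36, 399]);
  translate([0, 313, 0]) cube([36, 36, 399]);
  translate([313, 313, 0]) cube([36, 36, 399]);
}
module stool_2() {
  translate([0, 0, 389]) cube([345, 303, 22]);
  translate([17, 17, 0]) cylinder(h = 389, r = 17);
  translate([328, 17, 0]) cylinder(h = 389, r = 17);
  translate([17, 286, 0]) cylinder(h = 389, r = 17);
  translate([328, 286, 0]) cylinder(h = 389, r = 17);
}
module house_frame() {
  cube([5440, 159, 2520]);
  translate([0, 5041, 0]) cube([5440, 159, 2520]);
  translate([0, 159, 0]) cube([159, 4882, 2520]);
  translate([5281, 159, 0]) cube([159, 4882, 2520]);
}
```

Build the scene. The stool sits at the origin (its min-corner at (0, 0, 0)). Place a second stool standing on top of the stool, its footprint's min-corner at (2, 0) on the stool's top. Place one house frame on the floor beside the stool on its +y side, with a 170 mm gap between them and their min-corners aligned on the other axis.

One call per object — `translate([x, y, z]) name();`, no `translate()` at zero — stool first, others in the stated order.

stool();
translate([2, 0, 424]) stool_2();
translate([0, 519, 0]) house_frame();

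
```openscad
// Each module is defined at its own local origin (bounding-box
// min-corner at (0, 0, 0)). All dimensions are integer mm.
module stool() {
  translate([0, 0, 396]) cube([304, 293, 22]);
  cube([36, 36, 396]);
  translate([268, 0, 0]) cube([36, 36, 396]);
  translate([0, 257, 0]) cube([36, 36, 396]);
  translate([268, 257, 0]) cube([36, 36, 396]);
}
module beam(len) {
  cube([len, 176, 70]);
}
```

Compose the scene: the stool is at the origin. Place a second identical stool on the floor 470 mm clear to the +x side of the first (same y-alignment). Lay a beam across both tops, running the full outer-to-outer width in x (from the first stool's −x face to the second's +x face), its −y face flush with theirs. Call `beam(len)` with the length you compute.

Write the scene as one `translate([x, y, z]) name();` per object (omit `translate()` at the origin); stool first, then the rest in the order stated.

stool();
translate([774, 0, 0]) stool();
translate([0, 0, 418]) beam(1078);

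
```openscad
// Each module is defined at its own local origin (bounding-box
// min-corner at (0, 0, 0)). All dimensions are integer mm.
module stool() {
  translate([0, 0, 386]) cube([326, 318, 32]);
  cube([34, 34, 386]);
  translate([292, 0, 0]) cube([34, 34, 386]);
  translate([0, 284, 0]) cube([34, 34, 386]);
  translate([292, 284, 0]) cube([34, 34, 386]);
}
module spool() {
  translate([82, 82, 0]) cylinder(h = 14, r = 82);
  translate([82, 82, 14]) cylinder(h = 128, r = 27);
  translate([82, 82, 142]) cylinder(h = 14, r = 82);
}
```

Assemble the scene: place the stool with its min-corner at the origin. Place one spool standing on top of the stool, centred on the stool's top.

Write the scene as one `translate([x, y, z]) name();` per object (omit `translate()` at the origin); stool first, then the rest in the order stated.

stool();
translate([81, 77, 418]) spool();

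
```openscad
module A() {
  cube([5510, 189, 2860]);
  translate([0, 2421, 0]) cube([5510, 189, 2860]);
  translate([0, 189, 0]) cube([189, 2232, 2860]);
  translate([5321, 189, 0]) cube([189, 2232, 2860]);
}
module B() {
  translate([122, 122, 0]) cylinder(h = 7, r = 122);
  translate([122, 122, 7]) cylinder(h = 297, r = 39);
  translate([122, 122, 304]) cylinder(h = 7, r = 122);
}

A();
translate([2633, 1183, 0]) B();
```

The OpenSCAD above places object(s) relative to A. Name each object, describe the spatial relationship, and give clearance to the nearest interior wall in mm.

Clearances: x = 2444, y = 994; minimum 994 mm.

A is a house frame. B is a spool. The spool sits inside the house frame, centred. The clearance to the nearest interior wall is 994 mm.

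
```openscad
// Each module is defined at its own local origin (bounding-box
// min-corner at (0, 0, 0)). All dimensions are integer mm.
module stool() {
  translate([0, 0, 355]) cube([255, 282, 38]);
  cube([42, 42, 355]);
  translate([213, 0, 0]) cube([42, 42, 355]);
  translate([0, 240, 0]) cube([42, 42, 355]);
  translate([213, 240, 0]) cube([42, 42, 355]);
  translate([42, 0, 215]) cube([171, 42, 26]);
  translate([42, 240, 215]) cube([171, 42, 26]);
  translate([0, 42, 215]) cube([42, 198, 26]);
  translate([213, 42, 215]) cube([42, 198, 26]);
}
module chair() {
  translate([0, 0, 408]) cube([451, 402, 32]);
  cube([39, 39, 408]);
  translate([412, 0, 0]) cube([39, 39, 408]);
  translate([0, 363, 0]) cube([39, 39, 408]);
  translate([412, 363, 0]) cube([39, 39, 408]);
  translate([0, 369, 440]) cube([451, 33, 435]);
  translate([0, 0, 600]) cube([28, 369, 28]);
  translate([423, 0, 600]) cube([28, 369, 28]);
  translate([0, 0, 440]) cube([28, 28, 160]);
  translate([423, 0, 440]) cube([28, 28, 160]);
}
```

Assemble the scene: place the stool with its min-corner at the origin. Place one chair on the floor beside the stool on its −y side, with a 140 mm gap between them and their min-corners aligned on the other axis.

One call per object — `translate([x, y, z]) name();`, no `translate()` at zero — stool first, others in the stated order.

stool();
translate([0, -542, 0]) chair();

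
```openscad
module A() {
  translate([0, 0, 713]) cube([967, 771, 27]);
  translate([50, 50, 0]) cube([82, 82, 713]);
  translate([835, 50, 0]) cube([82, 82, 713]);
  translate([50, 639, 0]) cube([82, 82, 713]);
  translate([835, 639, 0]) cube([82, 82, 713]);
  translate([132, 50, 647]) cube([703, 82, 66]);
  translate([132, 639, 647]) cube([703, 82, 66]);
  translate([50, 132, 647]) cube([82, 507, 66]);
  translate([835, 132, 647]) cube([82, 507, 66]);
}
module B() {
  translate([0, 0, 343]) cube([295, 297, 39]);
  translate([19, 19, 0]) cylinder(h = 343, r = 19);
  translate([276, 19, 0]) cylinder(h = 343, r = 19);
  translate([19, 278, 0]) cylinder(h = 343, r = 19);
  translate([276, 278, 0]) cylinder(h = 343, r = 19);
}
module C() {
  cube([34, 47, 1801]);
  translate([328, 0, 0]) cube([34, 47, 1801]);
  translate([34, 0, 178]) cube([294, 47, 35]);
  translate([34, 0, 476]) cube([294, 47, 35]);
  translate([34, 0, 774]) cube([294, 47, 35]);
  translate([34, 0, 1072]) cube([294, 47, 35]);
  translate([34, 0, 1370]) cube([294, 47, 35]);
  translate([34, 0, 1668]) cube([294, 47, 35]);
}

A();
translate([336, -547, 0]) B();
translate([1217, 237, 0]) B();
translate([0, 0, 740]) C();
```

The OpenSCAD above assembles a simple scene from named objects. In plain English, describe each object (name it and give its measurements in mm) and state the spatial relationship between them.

A is a table: top 967 mm (x) × 771 mm (y), 27 mm thick, upper face at z = 740 mm, on four 82×82 mm square legs, each inset 50 mm from the nearest pair of top edges, running from z = 0 to the bottom of the top. Four apron rails, 82 mm thick and 66 mm tall, run between adjacent legs with their top edges flush with the underside of the top and their outer faces flush with the legs' outer faces.

B is a simple wooden stool: a rectangular seat 295 mm (x) by 297 mm (y), 39 mm thick, top face at z = 382 mm, on four round legs, each 38 mm in diameter. The legs rest on z = 0, each leg's axis is inset half a diameter from the nearest pair of seat edges (so the leg's bounding box is flush with the corner).

C is a straight ladder. Two 34×47 mm vertical rails, 1801 mm tall, stand 362 mm apart (outside-to-outside) with their front faces coplanar on the −y side. 6 rungs, each 47 mm deep and 35 mm tall, span between the inner faces of the rails, front faces flush with the rails. The lowest rung's underside is at z = 178 mm and rungs are spaced 298 mm apart (underside to underside).

Two stools sit around the table at the −y, +x sides. The ladder is on top of the table.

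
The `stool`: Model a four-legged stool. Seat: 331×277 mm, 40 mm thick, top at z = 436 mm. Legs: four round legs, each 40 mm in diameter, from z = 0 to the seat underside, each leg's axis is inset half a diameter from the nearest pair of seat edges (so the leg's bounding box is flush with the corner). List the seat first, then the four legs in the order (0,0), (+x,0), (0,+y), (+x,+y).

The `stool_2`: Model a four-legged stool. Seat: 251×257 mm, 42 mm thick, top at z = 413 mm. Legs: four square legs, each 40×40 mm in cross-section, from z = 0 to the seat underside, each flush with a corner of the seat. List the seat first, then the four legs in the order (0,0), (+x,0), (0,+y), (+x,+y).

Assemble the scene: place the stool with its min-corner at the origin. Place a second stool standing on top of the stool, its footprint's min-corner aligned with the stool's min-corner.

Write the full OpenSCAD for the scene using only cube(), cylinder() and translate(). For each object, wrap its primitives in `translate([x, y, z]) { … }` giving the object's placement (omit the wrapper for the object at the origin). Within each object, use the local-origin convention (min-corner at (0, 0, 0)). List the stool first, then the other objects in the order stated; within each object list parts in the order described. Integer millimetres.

translate([0, 0, 396]) cube([331, 277, 40]);
translate([20, 20, 0]) cylinder(h = 396, r = 20);
translate([311, 20, 0]) cylinder(h = 396, r = 20);
translate([20, 257, 0]) cylinder(h = 396, r = 20);
translate([311, 257, 0]) cylinder(h = 396, r = 20);
translate([0, 0, 436]) {
  translate([0, 0, 371]) cube([251, 257, 42]);
  cube([40, 40, 371]);
  translate([211, 0, 0]) cube([40, 40, 371]);
  translate([0, 217, 0]) cube([40, 40, 371]);
  translate([211, 217, 0]) cube([40, 40, 371]);
}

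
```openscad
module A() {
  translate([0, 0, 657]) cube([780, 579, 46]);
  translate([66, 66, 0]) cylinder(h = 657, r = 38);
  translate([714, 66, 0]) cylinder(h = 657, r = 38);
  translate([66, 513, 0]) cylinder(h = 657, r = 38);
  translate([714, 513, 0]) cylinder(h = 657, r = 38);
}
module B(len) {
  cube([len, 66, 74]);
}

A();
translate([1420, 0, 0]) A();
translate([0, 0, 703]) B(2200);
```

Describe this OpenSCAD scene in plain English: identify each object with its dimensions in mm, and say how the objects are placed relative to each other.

A is a rectangular dining table. The top is 780×579×46 mm with its upper surface at z = 703 mm. It stands on four round legs of 76 mm diameter, each leg's bounding box inset 28 mm from the nearest pair of top edges, running from the floor to the underside of the top.

B is a rectangular beam 2200 mm long (x), 66 mm deep (y), 74 mm thick (z).

The beam spans the tops of two tables placed 640 mm apart, resting at z = 703 mm.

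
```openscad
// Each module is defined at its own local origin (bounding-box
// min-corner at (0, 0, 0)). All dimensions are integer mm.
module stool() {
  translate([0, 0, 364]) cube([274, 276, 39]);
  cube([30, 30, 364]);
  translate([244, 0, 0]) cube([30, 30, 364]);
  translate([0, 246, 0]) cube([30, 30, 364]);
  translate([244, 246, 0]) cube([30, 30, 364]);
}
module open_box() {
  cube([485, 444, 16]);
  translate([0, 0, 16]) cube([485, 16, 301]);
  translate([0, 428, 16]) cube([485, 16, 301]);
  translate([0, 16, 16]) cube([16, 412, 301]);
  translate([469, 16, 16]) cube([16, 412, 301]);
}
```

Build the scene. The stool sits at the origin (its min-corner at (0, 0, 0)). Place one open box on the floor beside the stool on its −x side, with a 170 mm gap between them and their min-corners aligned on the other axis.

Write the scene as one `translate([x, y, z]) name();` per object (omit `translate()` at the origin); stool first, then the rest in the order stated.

stool();
translate([-655, 0, 0]) open_box();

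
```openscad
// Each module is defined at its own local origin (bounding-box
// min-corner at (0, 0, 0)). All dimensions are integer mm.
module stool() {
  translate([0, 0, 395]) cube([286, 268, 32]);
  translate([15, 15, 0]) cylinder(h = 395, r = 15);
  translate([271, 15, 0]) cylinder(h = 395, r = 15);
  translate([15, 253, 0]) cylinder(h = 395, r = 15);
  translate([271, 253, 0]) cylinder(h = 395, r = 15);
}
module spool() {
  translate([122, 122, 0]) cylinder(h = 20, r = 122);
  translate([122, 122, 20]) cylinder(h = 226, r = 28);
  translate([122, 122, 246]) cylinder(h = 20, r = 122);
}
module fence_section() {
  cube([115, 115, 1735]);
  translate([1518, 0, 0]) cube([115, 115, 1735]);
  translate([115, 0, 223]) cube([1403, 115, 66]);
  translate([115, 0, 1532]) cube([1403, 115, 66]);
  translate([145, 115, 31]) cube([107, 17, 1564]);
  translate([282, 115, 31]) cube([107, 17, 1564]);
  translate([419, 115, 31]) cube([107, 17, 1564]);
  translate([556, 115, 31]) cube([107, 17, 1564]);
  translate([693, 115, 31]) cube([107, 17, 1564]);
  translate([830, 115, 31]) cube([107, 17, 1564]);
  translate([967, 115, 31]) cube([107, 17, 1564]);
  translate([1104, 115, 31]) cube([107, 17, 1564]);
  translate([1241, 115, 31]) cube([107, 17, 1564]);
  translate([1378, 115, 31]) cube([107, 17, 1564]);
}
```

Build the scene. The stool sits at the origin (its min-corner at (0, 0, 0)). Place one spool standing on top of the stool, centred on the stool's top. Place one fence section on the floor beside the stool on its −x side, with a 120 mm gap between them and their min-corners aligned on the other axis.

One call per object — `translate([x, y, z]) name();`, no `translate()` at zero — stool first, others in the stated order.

stool();
translate([21, 12, 427]) spool();
translate([-1753, 0, 0]) fence_section();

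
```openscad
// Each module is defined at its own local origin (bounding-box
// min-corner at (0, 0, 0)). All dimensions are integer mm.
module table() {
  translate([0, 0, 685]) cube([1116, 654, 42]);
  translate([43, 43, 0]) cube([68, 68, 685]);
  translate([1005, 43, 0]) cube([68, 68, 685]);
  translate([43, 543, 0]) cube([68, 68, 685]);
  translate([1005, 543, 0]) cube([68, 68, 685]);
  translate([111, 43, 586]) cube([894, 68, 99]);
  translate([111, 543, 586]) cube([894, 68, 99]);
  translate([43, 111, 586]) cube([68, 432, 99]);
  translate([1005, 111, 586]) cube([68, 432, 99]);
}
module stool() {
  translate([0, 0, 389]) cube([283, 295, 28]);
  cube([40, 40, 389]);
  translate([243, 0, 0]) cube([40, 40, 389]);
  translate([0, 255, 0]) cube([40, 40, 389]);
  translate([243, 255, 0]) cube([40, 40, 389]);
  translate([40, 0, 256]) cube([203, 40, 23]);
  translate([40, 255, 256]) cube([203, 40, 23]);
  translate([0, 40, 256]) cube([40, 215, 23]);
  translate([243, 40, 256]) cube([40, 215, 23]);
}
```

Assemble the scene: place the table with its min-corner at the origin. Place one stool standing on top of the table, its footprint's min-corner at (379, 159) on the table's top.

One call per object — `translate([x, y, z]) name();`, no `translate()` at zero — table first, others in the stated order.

table();
translate([379, 159, 727]) stool();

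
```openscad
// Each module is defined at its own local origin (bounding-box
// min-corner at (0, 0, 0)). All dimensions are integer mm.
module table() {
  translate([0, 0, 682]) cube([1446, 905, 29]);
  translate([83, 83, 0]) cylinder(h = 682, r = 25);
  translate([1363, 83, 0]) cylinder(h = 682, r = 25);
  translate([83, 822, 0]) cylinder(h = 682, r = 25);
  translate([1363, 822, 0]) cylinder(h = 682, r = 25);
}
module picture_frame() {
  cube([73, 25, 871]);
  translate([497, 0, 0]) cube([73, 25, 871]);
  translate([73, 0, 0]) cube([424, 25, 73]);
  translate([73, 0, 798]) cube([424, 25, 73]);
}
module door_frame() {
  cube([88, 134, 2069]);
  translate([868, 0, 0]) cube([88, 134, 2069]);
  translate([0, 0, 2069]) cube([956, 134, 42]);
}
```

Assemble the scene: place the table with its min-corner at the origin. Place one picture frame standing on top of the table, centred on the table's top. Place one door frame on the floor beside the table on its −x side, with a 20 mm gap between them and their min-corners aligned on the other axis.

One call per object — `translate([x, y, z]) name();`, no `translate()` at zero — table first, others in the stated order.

table();
translate([438, 440, 711]) picture_frame();
translate([-976, 0, 0]) door_frame();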